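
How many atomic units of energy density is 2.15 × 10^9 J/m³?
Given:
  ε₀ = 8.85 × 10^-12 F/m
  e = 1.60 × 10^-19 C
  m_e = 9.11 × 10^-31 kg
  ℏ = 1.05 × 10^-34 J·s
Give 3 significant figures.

atomic unit of energy density: u_au = E_h/a₀³ = m_e⁴e¹⁰/((4πε₀)⁵ℏ⁸) = 3.01 × 10^13 J/m³.
2.15 × 10^9 / 3.01 × 10^13 = 7.14 × 10^-5

7.14 × 10^-5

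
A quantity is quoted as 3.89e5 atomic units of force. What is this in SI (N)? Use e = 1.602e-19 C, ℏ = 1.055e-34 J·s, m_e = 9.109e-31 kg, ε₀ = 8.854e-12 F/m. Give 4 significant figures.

0.03197 N

One atomic unit of force: F_au = E_h/a₀ = m_e²e⁶/((4πε₀)³ℏ⁴) = 8.220e-8 N.
3.89e5 × 8.220e-8 N = 0.03197 N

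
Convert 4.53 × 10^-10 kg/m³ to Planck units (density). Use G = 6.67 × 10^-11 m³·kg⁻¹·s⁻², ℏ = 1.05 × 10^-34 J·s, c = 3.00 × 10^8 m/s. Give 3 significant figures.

Planck density: ρ_P = c⁵/(ℏG²) = 5.20 × 10^96 kg/m³.
4.53 × 10^-10 / 5.20 × 10^96 = 8.71 × 10^-107

8.71 × 10^-107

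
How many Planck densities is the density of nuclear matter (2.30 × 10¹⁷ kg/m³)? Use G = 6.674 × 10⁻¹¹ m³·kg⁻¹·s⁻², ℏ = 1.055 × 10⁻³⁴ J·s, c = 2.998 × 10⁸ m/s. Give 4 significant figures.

4.463 × 10⁻⁸⁰

Planck density: ρ_P = c⁵/(ℏG²) = 5.154 × 10⁹⁶ kg/m³.
2.30 × 10¹⁷ / 5.154 × 10⁹⁶ = 4.463 × 10⁻⁸⁰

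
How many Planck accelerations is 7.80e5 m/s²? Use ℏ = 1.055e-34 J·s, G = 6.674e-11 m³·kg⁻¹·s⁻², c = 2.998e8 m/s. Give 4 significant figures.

1.403e-46

Planck acceleration: a_P = √(c⁷/(ℏG)) = 5.560e51 m/s².
7.80e5 / 5.560e51 = 1.403e-46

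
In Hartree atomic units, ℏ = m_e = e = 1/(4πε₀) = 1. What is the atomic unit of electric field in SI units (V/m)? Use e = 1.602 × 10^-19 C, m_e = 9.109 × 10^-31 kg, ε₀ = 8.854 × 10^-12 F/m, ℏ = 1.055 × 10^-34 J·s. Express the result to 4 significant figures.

5.131 × 10^11 V/m

The unique combination of the constants set to 1 with dimensions of electric field is E_au = E_h/(e a₀) = m_e²e⁵/((4πε₀)³ℏ⁴).
E_h = 4.354 × 10^-18 J
a₀ = 5.297 × 10^-11 m
E_h/(e·a₀) = 5.131 × 10^11 V/m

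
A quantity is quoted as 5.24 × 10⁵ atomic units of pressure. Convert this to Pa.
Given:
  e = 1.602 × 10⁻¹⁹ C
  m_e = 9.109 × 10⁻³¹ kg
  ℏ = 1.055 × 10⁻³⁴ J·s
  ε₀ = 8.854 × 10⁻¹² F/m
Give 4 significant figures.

1.535 × 10¹⁹ Pa

One atomic unit of pressure: P_au = E_h/a₀³ = m_e⁴e¹⁰/((4πε₀)⁵ℏ⁸) = 2.929 × 10¹³ Pa.
5.24 × 10⁵ × 2.929 × 10¹³ Pa = 1.535 × 10¹⁹ Pa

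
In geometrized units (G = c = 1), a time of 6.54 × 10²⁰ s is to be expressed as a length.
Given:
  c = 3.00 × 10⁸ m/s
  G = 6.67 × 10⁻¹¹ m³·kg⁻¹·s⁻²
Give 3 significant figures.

Time → length via c.
6.54 × 10²⁰ s × (c) = 1.96 × 10²⁹ m

1.96 × 10²⁹ m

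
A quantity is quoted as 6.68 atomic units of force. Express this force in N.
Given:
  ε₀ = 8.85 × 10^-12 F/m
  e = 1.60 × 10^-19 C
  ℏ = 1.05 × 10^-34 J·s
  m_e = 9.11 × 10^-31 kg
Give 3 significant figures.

5.56 × 10^-7 N

One atomic unit of force: F_au = E_h/a₀ = m_e²e⁶/((4πε₀)³ℏ⁴) = 8.33 × 10^-8 N.
6.68 × 8.33 × 10^-8 N = 5.56 × 10^-7 N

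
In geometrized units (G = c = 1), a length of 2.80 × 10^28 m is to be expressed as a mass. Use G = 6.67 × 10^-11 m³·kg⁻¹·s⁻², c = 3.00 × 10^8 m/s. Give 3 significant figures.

Length → mass via c²/G.
2.80 × 10^28 m × (c²/G) = 3.78 × 10^55 kg

3.78 × 10^55 kg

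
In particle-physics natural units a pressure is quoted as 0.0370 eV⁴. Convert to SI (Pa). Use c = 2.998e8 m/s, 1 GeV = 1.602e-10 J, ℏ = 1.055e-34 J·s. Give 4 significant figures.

0.7702 Pa

Pressure is [E]/[L]³ = [E]⁴/(ℏc)³.
1 GeV⁴ → 1/(ℏc)³ × (1 GeV in J)⁴ = 2.082e37 Pa.
Convert the energy scale: 0.0370 eV⁴ = 3.70e-38 GeV⁴.
Result: 3.70e-38 × 2.082e37 = 0.7702 Pa.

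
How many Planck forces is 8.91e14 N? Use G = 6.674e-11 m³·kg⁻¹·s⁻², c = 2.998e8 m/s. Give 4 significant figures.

7.361e-30

Planck force: F_P = c⁴/G = 1.210e44 N.
8.91e14 / 1.210e44 = 7.361e-30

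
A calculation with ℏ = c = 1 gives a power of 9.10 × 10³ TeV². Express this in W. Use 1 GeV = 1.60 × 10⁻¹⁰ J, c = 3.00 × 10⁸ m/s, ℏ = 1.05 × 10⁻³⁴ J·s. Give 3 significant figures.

Power is [E]/[T] = [E]²/ℏ.
1 GeV² → 1/ℏ × (1 GeV in J)² = 2.44 × 10¹⁴ W.
Convert the energy scale: 9.10 × 10³ TeV² = 9.10 × 10⁹ GeV².
Result: 9.10 × 10⁹ × 2.44 × 10¹⁴ = 2.22 × 10²⁴ W.

2.22 × 10²⁴ W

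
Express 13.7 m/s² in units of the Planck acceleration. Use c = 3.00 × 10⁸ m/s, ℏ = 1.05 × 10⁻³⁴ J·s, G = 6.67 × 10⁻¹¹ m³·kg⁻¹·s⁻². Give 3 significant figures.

2.45 × 10⁻⁵¹

Planck acceleration: a_P = √(c⁷/(ℏG)) = 5.59 × 10⁵¹ m/s².
13.7 / 5.59 × 10⁵¹ = 2.45 × 10⁻⁵¹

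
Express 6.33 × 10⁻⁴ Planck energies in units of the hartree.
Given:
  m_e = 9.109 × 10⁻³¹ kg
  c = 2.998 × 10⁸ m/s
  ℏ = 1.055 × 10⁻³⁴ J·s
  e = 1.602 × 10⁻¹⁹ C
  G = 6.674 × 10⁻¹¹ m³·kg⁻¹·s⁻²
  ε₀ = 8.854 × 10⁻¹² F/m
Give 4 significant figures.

2.844 × 10²³

Planck energy: E_P = √(ℏc⁵/G) = 1.957 × 10⁹ J
hartree: E_h = m_e e⁴/(4πε₀ℏ)² = 4.354 × 10⁻¹⁸ J
6.33 × 10⁻⁴ × 1.957 × 10⁹ / 4.354 × 10⁻¹⁸ = 2.844 × 10²³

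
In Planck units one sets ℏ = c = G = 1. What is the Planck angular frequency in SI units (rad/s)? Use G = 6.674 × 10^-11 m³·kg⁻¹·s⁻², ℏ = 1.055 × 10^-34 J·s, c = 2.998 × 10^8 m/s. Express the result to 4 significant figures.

1.855 × 10^43 rad/s

ω_P = √(c⁵/(ℏG))
  = √(3.440 × 10^86)
  = 1.855 × 10^43 rad/s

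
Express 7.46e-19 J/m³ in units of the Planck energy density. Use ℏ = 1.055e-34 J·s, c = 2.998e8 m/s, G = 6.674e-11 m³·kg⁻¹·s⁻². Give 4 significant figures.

Planck energy density: u_P = c⁷/(ℏG²) = 4.632e113 J/m³.
7.46e-19 / 4.632e113 = 1.610e-132

1.610e-132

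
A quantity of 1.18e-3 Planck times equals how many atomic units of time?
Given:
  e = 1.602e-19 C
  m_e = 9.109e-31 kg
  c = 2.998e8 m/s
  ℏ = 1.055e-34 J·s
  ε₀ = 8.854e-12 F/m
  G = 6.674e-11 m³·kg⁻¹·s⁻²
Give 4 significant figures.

Planck time: t_P = √(ℏG/c⁵) = 5.392e-44 s
atomic unit of time: τ_au = (4πε₀)²ℏ³/(m_e e⁴) = 2.423e-17 s
1.18e-3 × 5.392e-44 / 2.423e-17 = 2.626e-30

2.626e-30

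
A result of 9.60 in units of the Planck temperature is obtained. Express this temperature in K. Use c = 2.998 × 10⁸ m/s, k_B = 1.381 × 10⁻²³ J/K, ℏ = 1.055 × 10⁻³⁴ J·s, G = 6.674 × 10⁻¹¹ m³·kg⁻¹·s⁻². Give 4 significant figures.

One Planck temperature: T_P = √(ℏc⁵/G) / k_B = 1.417 × 10³² K.
9.60 × 1.417 × 10³² K = 1.360 × 10³³ K

1.360 × 10³³ K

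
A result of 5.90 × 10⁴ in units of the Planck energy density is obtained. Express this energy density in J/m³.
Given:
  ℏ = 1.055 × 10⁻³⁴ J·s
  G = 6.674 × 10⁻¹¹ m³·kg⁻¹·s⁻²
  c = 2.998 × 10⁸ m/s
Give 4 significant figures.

One Planck energy density: u_P = c⁷/(ℏG²) = 4.632 × 10¹¹³ J/m³.
5.90 × 10⁴ × 4.632 × 10¹¹³ J/m³ = 2.733 × 10¹¹⁸ J/m³

2.733 × 10¹¹⁸ J/m³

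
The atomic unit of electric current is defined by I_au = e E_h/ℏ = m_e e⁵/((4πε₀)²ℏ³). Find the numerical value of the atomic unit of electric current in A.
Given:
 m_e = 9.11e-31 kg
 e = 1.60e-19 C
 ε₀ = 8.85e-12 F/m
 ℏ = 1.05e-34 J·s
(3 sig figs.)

6.67e-3 A

I_au = e E_h/ℏ = m_e e⁵/((4πε₀)²ℏ³)
E_h = 4.38e-18 J
e·E_h/ℏ = 6.67e-3 A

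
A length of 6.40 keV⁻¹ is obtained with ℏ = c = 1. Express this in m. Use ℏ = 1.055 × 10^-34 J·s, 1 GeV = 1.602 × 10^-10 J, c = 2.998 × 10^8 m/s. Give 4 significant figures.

1.264 × 10^-9 m

A length is [E]⁻¹ in ℏ=c=1; restore one factor of ℏc.
1 GeV⁻¹ → ℏc × (1 GeV in J)⁻¹ = 1.974 × 10^-16 m.
Convert the energy scale: 6.40 keV⁻¹ = 6.40 × 10^6 GeV⁻¹.
Result: 6.40 × 10^6 × 1.974 × 10^-16 = 1.264 × 10^-9 m.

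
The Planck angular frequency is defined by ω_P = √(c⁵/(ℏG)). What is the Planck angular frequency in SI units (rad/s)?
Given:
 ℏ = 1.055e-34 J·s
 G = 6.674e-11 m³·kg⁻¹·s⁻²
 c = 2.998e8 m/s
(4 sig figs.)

ω_P = √(c⁵/(ℏG))
  = √(3.440e86)
  = 1.855e43 rad/s

1.855e43 rad/s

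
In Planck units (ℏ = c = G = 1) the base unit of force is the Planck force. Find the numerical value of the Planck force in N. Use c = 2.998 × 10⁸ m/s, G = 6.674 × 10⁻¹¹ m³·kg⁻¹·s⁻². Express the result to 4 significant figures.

1.210 × 10⁴⁴ N

F_P = c⁴/G
  = 8.078 × 10³³ / 6.674 × 10⁻¹¹
  = 1.210 × 10⁴⁴ N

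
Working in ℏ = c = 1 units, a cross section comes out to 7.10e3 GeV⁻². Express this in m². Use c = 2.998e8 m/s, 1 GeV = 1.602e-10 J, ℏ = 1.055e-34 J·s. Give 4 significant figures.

Area is [L]² = [E]⁻²·(ℏc)²; restore (ℏc)².
1 GeV⁻² → (ℏc)² × (1 GeV in J)⁻² = 3.898e-32 m².
Result: 7.10e3 × 3.898e-32 = 2.768e-28 m².

2.768e-28 m²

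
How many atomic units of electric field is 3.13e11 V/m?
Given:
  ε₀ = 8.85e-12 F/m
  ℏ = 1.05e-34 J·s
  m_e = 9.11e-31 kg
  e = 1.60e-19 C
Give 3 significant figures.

0.601

atomic unit of electric field: E_au = E_h/(e a₀) = m_e²e⁵/((4πε₀)³ℏ⁴) = 5.20e11 V/m.
3.13e11 / 5.20e11 = 0.601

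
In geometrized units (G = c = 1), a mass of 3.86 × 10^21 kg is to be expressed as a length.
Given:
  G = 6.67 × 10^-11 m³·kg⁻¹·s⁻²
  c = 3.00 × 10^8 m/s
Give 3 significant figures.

In G = c = 1 units mass has dimensions of length; the conversion factor is G/c².
3.86 × 10^21 kg × (G/c²) = 2.86 × 10^-6 m

2.86 × 10^-6 m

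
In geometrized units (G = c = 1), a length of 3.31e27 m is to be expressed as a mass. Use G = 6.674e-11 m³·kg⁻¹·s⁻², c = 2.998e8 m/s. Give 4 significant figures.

Length → mass via c²/G.
3.31e27 m × (c²/G) = 4.458e54 kg

4.458e54 kg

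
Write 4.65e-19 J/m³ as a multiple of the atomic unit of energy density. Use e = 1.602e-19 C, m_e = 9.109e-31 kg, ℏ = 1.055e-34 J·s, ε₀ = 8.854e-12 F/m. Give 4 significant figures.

1.587e-32

atomic unit of energy density: u_au = E_h/a₀³ = m_e⁴e¹⁰/((4πε₀)⁵ℏ⁸) = 2.929e13 J/m³.
4.65e-19 / 2.929e13 = 1.587e-32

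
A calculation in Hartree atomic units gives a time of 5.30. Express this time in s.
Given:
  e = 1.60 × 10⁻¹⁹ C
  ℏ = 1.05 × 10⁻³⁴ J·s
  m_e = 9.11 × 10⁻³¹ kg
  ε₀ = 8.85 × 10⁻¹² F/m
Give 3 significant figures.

1.27 × 10⁻¹⁶ s

One atomic unit of time: τ_au = (4πε₀)²ℏ³/(m_e e⁴) = 2.40 × 10⁻¹⁷ s.
5.30 × 2.40 × 10⁻¹⁷ s = 1.27 × 10⁻¹⁶ s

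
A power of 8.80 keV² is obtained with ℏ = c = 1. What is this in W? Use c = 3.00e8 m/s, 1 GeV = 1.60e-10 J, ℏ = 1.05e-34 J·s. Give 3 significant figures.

2.15e3 W

Power is [E]/[T] = [E]²/ℏ.
1 GeV² → 1/ℏ × (1 GeV in J)² = 2.44e14 W.
Convert the energy scale: 8.80 keV² = 8.80e-12 GeV².
Result: 8.80e-12 × 2.44e14 = 2.15e3 W.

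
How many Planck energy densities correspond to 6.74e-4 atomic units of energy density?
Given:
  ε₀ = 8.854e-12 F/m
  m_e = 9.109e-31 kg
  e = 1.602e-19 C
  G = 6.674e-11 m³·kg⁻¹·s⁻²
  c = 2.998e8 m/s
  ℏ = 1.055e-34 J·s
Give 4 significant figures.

atomic unit of energy density: u_au = E_h/a₀³ = m_e⁴e¹⁰/((4πε₀)⁵ℏ⁸) = 2.929e13 J/m³
Planck energy density: u_P = c⁷/(ℏG²) = 4.632e113 J/m³
6.74e-4 × 2.929e13 / 4.632e113 = 4.262e-104

4.262e-104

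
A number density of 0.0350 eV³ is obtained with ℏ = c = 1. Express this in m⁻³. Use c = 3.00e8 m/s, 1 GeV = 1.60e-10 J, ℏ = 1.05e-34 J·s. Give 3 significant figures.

Number density is [L]⁻³ = [E]³/(ℏc)³.
1 GeV³ → 1/(ℏc)³ × (1 GeV in J)³ = 1.31e47 m⁻³.
Convert the energy scale: 0.0350 eV³ = 3.50e-29 GeV³.
Result: 3.50e-29 × 1.31e47 = 4.59e18 m⁻³.

4.59e18 m⁻³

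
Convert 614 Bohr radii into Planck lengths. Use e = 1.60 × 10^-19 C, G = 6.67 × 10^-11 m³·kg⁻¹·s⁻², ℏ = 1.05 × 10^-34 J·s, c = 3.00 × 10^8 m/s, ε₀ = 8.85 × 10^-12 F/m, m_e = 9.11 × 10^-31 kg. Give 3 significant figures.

Bohr radius: a₀ = 4πε₀ℏ²/(m_e e²) = 5.26 × 10^-11 m
Planck length: ℓ_P = √(ℏG/c³) = 1.61 × 10^-35 m
614 × 5.26 × 10^-11 / 1.61 × 10^-35 = 2.00 × 10^27

2.00 × 10^27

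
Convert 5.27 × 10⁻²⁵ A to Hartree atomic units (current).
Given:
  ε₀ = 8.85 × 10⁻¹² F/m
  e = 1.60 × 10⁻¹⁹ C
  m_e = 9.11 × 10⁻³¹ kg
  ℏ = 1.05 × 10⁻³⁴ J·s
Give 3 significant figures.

atomic unit of electric current: I_au = e E_h/ℏ = m_e e⁵/((4πε₀)²ℏ³) = 6.67 × 10⁻³ A.
5.27 × 10⁻²⁵ / 6.67 × 10⁻³ = 7.90 × 10⁻²³

7.90 × 10⁻²³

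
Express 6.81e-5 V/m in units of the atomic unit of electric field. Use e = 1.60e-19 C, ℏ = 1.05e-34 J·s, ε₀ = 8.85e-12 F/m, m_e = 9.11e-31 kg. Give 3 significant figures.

atomic unit of electric field: E_au = E_h/(e a₀) = m_e²e⁵/((4πε₀)³ℏ⁴) = 5.20e11 V/m.
6.81e-5 / 5.20e11 = 1.31e-16

1.31e-16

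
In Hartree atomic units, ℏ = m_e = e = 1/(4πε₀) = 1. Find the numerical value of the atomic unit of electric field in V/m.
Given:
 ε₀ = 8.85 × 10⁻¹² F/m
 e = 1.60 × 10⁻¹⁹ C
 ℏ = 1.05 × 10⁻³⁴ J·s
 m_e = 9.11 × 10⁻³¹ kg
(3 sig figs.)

Dimensional analysis gives E_au = E_h/(e a₀) = m_e²e⁵/((4πε₀)³ℏ⁴).
E_h = 4.38 × 10⁻¹⁸ J
a₀ = 5.26 × 10⁻¹¹ m
E_h/(e·a₀) = 5.20 × 10¹¹ V/m

5.20 × 10¹¹ V/m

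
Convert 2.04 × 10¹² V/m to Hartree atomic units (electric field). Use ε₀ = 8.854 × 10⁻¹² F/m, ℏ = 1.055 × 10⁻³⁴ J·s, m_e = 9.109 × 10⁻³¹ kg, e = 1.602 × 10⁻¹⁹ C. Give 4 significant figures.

atomic unit of electric field: E_au = E_h/(e a₀) = m_e²e⁵/((4πε₀)³ℏ⁴) = 5.131 × 10¹¹ V/m.
2.04 × 10¹² / 5.131 × 10¹¹ = 3.976

3.976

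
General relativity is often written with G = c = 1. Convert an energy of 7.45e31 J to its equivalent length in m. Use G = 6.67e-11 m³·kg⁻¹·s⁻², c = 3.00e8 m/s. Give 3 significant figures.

Energy → length via G/c⁴.
7.45e31 J × (G/c⁴) = 6.13e-13 m

6.13e-13 m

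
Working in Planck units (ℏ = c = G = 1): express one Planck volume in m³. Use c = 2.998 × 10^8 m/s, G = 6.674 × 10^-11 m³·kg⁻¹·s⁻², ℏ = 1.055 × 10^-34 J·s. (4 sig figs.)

From ℏ = c = G = 1 the volume scale is V_P = (ℏG/c³)^(3/2).
  = √(1.784 × 10^-209)
  = 4.224 × 10^-105 m³

4.224 × 10^-105 m³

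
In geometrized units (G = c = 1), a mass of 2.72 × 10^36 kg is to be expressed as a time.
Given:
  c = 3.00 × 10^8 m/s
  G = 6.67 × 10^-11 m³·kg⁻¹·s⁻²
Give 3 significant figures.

6.72 s

Mass → time via G/c³.
2.72 × 10^36 kg × (G/c³) = 6.72 s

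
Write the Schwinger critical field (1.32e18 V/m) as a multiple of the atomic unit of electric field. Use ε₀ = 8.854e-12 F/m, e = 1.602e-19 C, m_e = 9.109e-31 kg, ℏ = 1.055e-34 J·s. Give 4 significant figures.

2.573e6

atomic unit of electric field: E_au = E_h/(e a₀) = m_e²e⁵/((4πε₀)³ℏ⁴) = 5.131e11 V/m.
1.32e18 / 5.131e11 = 2.573e6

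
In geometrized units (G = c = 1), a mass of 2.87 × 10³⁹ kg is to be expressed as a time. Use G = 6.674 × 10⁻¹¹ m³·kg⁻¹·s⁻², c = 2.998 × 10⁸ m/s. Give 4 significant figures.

7.108 × 10³ s

Mass → time via G/c³.
2.87 × 10³⁹ kg × (G/c³) = 7.108 × 10³ s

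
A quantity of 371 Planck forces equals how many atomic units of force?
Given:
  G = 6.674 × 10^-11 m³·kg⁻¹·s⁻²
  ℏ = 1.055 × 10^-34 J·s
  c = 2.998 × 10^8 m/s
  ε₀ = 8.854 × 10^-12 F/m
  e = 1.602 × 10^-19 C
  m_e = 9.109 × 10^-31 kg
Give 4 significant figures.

Planck force: F_P = c⁴/G = 1.210 × 10^44 N
atomic unit of force: F_au = E_h/a₀ = m_e²e⁶/((4πε₀)³ℏ⁴) = 8.220 × 10^-8 N
371 × 1.210 × 10^44 / 8.220 × 10^-8 = 5.463 × 10^53

5.463 × 10^53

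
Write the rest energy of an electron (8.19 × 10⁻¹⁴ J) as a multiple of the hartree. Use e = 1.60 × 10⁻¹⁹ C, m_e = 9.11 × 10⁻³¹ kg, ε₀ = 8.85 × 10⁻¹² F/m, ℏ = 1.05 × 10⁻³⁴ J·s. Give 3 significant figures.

hartree: E_h = m_e e⁴/(4πε₀ℏ)² = 4.38 × 10⁻¹⁸ J.
8.19 × 10⁻¹⁴ / 4.38 × 10⁻¹⁸ = 1.87 × 10⁴

1.87 × 10⁴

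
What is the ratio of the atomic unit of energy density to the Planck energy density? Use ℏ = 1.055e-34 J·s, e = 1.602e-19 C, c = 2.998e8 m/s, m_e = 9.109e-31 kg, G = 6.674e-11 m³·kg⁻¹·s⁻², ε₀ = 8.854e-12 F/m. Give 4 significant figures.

6.323e-101

atomic unit of energy density: u_au = E_h/a₀³ = m_e⁴e¹⁰/((4πε₀)⁵ℏ⁸) = 2.929e13 J/m³
Planck energy density: u_P = c⁷/(ℏG²) = 4.632e113 J/m³
ratio = 2.929e13 / 4.632e113 = 6.323e-101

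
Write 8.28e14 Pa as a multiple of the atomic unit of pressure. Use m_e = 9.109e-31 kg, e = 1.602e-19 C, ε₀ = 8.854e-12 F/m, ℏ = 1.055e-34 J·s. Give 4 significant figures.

atomic unit of pressure: P_au = E_h/a₀³ = m_e⁴e¹⁰/((4πε₀)⁵ℏ⁸) = 2.929e13 Pa.
8.28e14 / 2.929e13 = 28.27

28.27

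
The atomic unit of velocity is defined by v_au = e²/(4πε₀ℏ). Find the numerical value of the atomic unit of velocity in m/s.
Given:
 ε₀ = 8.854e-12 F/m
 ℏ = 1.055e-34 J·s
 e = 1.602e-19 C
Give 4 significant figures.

2.186e6 m/s

v_au = e²/(4πε₀ℏ)
  = 2.566e-38 / 1.174e-44
  = 2.186e6 m/s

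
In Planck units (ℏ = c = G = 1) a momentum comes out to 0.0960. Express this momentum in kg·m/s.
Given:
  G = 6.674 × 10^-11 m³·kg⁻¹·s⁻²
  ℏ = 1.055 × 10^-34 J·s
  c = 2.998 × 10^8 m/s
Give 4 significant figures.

One Planck momentum: p_P = √(ℏc³/G) = 6.527 kg·m/s.
0.0960 × 6.527 kg·m/s = 0.6265 kg·m/s

0.6265 kg·m/s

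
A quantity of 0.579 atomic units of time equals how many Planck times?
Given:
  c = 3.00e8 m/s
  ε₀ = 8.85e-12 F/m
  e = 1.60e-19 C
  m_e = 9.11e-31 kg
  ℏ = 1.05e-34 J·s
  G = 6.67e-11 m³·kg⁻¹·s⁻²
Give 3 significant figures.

2.59e26

atomic unit of time: τ_au = (4πε₀)²ℏ³/(m_e e⁴) = 2.40e-17 s
Planck time: t_P = √(ℏG/c⁵) = 5.37e-44 s
0.579 × 2.40e-17 / 5.37e-44 = 2.59e26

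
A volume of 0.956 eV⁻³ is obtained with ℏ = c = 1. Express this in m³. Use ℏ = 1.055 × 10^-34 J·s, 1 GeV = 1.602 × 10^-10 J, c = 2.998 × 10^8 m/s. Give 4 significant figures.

Volume is [L]³ = [E]⁻³·(ℏc)³.
1 GeV⁻³ → (ℏc)³ × (1 GeV in J)⁻³ = 7.696 × 10^-48 m³.
Convert the energy scale: 0.956 eV⁻³ = 9.56 × 10^26 GeV⁻³.
Result: 9.56 × 10^26 × 7.696 × 10^-48 = 7.357 × 10^-21 m³.

7.357 × 10^-21 m³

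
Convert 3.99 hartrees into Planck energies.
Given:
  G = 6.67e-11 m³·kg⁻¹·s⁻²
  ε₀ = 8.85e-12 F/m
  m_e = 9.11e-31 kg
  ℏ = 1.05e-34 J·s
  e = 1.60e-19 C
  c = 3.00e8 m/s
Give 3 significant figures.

8.93e-27

hartree: E_h = m_e e⁴/(4πε₀ℏ)² = 4.38e-18 J
Planck energy: E_P = √(ℏc⁵/G) = 1.96e9 J
3.99 × 4.38e-18 / 1.96e9 = 8.93e-27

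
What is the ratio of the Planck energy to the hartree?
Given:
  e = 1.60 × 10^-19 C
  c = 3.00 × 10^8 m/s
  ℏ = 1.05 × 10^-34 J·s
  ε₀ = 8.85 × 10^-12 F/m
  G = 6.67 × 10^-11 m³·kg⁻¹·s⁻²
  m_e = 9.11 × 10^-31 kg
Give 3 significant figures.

Planck energy: E_P = √(ℏc⁵/G) = 1.96 × 10^9 J
hartree: E_h = m_e e⁴/(4πε₀ℏ)² = 4.38 × 10^-18 J
ratio = 1.96 × 10^9 / 4.38 × 10^-18 = 4.47 × 10^26

4.47 × 10^26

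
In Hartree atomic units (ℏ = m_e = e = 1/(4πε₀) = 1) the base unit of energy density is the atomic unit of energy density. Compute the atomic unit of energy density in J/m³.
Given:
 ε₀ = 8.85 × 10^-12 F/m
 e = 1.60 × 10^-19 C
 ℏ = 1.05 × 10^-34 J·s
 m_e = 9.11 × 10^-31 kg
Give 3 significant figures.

3.01 × 10^13 J/m³

u_au = E_h/a₀³ = m_e⁴e¹⁰/((4πε₀)⁵ℏ⁸)
E_h = 4.38 × 10^-18 J
a₀ = 5.26 × 10^-11 m
E_h/a₀³ = 3.01 × 10^13 J/m³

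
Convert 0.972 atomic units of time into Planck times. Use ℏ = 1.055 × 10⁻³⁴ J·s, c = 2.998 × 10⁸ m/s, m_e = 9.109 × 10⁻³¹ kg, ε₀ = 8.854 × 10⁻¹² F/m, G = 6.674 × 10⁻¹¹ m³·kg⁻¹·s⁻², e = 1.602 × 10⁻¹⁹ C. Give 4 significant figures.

atomic unit of time: τ_au = (4πε₀)²ℏ³/(m_e e⁴) = 2.423 × 10⁻¹⁷ s
Planck time: t_P = √(ℏG/c⁵) = 5.392 × 10⁻⁴⁴ s
0.972 × 2.423 × 10⁻¹⁷ / 5.392 × 10⁻⁴⁴ = 4.368 × 10²⁶

4.368 × 10²⁶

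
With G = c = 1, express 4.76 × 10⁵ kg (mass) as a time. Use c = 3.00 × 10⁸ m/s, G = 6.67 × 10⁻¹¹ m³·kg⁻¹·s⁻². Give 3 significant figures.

1.18 × 10⁻³⁰ s

Mass → time via G/c³.
4.76 × 10⁵ kg × (G/c³) = 1.18 × 10⁻³⁰ s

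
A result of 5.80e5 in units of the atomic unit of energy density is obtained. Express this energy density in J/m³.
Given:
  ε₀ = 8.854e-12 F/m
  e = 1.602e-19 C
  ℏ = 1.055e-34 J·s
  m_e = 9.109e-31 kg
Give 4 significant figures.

1.699e19 J/m³

One atomic unit of energy density: u_au = E_h/a₀³ = m_e⁴e¹⁰/((4πε₀)⁵ℏ⁸) = 2.929e13 J/m³.
5.80e5 × 2.929e13 J/m³ = 1.699e19 J/m³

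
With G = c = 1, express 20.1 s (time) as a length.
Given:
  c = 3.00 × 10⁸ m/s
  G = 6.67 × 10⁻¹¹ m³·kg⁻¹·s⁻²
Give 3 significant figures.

6.03 × 10⁹ m

Time → length via c.
20.1 s × (c) = 6.03 × 10⁹ m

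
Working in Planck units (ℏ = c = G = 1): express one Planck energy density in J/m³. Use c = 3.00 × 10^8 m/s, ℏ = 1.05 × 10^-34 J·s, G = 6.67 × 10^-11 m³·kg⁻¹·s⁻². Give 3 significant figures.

From ℏ = c = G = 1 the energy density scale is u_P = c⁷/(ℏG²).
  = 2.19 × 10^59 / 4.67 × 10^-55
  = 4.68 × 10^113 J/m³

4.68 × 10^113 J/m³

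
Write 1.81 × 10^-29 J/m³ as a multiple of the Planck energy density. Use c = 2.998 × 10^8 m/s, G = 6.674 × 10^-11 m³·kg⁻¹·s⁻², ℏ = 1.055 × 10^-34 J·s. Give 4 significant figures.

Planck energy density: u_P = c⁷/(ℏG²) = 4.632 × 10^113 J/m³.
1.81 × 10^-29 / 4.632 × 10^113 = 3.907 × 10^-143

3.907 × 10^-143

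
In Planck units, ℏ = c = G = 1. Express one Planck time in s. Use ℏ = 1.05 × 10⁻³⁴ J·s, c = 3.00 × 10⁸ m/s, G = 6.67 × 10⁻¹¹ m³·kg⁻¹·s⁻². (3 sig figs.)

From ℏ = c = G = 1 the time scale is t_P = √(ℏG/c⁵).
  = √(2.88 × 10⁻⁸⁷)
  = 5.37 × 10⁻⁴⁴ s

5.37 × 10⁻⁴⁴ s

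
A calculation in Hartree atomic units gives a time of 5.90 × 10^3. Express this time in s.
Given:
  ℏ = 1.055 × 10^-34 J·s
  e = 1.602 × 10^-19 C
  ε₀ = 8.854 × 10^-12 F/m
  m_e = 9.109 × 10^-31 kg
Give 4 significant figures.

1.430 × 10^-13 s

One atomic unit of time: τ_au = (4πε₀)²ℏ³/(m_e e⁴) = 2.423 × 10^-17 s.
5.90 × 10^3 × 2.423 × 10^-17 s = 1.430 × 10^-13 s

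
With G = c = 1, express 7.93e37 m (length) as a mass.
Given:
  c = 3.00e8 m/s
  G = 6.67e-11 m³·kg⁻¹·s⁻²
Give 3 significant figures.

1.07e65 kg

Length → mass via c²/G.
7.93e37 m × (c²/G) = 1.07e65 kg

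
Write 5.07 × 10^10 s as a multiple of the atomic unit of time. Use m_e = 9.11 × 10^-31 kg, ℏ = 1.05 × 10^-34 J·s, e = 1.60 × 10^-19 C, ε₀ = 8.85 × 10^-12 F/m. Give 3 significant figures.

2.11 × 10^27

atomic unit of time: τ_au = (4πε₀)²ℏ³/(m_e e⁴) = 2.40 × 10^-17 s.
5.07 × 10^10 / 2.40 × 10^-17 = 2.11 × 10^27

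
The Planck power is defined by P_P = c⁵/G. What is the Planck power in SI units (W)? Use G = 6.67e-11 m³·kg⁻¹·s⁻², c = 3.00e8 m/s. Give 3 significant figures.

P_P = c⁵/G
  = 2.43e42 / 6.67e-11
  = 3.64e52 W

3.64e52 W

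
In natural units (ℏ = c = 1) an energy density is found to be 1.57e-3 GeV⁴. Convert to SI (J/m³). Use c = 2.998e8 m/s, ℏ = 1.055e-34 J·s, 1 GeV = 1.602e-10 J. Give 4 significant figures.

3.268e34 J/m³

[E]/[L]³ = [E]⁴/(ℏc)³; restore (ℏc)⁻³.
1 GeV⁴ → 1/(ℏc)³ × (1 GeV in J)⁴ = 2.082e37 J/m³.
Result: 1.57e-3 × 2.082e37 = 3.268e34 J/m³.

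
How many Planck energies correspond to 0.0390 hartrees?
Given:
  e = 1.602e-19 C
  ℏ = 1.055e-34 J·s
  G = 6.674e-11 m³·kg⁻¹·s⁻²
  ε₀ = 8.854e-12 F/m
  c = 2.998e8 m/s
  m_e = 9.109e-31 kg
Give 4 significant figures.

hartree: E_h = m_e e⁴/(4πε₀ℏ)² = 4.354e-18 J
Planck energy: E_P = √(ℏc⁵/G) = 1.957e9 J
0.0390 × 4.354e-18 / 1.957e9 = 8.679e-29

8.679e-29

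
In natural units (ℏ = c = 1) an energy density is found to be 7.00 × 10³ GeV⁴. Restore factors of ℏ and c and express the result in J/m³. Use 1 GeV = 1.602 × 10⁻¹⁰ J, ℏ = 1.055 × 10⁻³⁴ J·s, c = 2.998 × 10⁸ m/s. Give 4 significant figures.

1.457 × 10⁴¹ J/m³

[E]/[L]³ = [E]⁴/(ℏc)³; restore (ℏc)⁻³.
1 GeV⁴ → 1/(ℏc)³ × (1 GeV in J)⁴ = 2.082 × 10³⁷ J/m³.
Result: 7.00 × 10³ × 2.082 × 10³⁷ = 1.457 × 10⁴¹ J/m³.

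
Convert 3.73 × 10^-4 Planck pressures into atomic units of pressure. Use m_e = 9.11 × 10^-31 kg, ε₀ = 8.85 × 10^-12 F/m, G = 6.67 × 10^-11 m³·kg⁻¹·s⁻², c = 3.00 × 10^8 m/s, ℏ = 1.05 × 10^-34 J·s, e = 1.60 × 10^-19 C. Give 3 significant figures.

Planck pressure: p_P = c⁷/(ℏG²) = 4.68 × 10^113 Pa
atomic unit of pressure: P_au = E_h/a₀³ = m_e⁴e¹⁰/((4πε₀)⁵ℏ⁸) = 3.01 × 10^13 Pa
3.73 × 10^-4 × 4.68 × 10^113 / 3.01 × 10^13 = 5.80 × 10^96

5.80 × 10^96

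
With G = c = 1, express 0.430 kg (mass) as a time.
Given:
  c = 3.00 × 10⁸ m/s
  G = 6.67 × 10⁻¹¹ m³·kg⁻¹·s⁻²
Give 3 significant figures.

1.06 × 10⁻³⁶ s

Mass → time via G/c³.
0.430 kg × (G/c³) = 1.06 × 10⁻³⁶ s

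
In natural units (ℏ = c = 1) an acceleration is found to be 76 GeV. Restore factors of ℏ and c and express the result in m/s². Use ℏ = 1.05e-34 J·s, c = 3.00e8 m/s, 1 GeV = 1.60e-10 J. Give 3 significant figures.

3.47e34 m/s²

Acceleration is [L]/[T]² = c·[E]/ℏ.
1 GeV → c/ℏ × (1 GeV in J) = 4.57e32 m/s².
Result: 76 × 4.57e32 = 3.47e34 m/s².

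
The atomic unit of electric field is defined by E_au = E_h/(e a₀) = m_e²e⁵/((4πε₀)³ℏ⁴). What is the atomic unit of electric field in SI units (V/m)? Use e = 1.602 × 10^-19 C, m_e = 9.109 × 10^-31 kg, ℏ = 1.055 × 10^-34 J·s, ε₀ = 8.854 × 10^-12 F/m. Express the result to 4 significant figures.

5.131 × 10^11 V/m

E_au = E_h/(e a₀) = m_e²e⁵/((4πε₀)³ℏ⁴)
E_h = 4.354 × 10^-18 J
a₀ = 5.297 × 10^-11 m
E_h/(e·a₀) = 5.131 × 10^11 V/m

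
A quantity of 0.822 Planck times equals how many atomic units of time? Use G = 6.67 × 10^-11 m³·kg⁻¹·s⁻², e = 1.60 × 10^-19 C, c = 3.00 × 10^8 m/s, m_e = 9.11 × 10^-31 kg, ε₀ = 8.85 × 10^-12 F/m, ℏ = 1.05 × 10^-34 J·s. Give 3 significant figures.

Planck time: t_P = √(ℏG/c⁵) = 5.37 × 10^-44 s
atomic unit of time: τ_au = (4πε₀)²ℏ³/(m_e e⁴) = 2.40 × 10^-17 s
0.822 × 5.37 × 10^-44 / 2.40 × 10^-17 = 1.84 × 10^-27

1.84 × 10^-27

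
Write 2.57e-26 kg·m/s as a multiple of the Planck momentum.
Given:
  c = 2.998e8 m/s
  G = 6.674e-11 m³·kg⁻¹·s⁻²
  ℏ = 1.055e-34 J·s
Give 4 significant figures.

3.938e-27

Planck momentum: p_P = √(ℏc³/G) = 6.527 kg·m/s.
2.57e-26 / 6.527 = 3.938e-27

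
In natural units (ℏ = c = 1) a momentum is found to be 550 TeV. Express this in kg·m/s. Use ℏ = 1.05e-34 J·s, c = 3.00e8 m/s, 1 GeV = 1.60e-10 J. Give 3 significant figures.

2.93e-13 kg·m/s

Momentum is [E]/c; divide by c.
1 GeV → 1/c × (1 GeV in J) = 5.33e-19 kg·m/s.
Convert the energy scale: 550 TeV = 5.50e5 GeV.
Result: 5.50e5 × 5.33e-19 = 2.93e-13 kg·m/s.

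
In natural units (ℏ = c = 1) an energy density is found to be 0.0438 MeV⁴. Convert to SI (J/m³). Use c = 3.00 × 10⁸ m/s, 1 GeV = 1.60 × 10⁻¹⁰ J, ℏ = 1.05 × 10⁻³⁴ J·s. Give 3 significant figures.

9.18 × 10²³ J/m³

[E]/[L]³ = [E]⁴/(ℏc)³; restore (ℏc)⁻³.
1 GeV⁴ → 1/(ℏc)³ × (1 GeV in J)⁴ = 2.10 × 10³⁷ J/m³.
Convert the energy scale: 0.0438 MeV⁴ = 4.38 × 10⁻¹⁴ GeV⁴.
Result: 4.38 × 10⁻¹⁴ × 2.10 × 10³⁷ = 9.18 × 10²³ J/m³.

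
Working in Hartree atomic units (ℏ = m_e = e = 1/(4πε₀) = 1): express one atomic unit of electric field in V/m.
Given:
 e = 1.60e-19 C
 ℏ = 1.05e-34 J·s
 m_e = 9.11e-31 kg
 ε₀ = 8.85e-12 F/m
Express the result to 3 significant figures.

5.20e11 V/m

From ℏ = m_e = e = 1/(4πε₀) = 1 the electric field scale is E_au = E_h/(e a₀) = m_e²e⁵/((4πε₀)³ℏ⁴).
E_h = 4.38e-18 J
a₀ = 5.26e-11 m
E_h/(e·a₀) = 5.20e11 V/m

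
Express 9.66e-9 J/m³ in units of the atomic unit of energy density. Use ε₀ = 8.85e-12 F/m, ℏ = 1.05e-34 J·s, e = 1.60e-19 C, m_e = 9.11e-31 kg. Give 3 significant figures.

3.21e-22

atomic unit of energy density: u_au = E_h/a₀³ = m_e⁴e¹⁰/((4πε₀)⁵ℏ⁸) = 3.01e13 J/m³.
9.66e-9 / 3.01e13 = 3.21e-22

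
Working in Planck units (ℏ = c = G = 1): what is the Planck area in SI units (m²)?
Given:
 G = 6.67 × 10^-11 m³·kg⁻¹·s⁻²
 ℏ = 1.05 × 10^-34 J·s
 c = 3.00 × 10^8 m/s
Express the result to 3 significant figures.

The unique combination of the constants set to 1 with dimensions of area is A_P = ℏG/c³.
  = 7.00 × 10^-45 / 2.70 × 10^25
  = 2.59 × 10^-70 m²

2.59 × 10^-70 m²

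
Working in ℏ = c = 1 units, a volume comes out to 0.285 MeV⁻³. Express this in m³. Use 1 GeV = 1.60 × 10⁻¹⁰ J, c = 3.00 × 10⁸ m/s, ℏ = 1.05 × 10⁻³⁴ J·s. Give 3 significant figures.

Volume is [L]³ = [E]⁻³·(ℏc)³.
1 GeV⁻³ → (ℏc)³ × (1 GeV in J)⁻³ = 7.63 × 10⁻⁴⁸ m³.
Convert the energy scale: 0.285 MeV⁻³ = 2.85 × 10⁸ GeV⁻³.
Result: 2.85 × 10⁸ × 7.63 × 10⁻⁴⁸ = 2.17 × 10⁻³⁹ m³.

2.17 × 10⁻³⁹ m³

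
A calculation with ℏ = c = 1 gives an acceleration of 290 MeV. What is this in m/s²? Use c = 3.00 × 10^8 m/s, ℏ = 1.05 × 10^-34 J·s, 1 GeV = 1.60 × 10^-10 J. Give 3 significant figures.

1.33 × 10^32 m/s²

Acceleration is [L]/[T]² = c·[E]/ℏ.
1 GeV → c/ℏ × (1 GeV in J) = 4.57 × 10^32 m/s².
Convert the energy scale: 290 MeV = 0.290 GeV.
Result: 0.290 × 4.57 × 10^32 = 1.33 × 10^32 m/s².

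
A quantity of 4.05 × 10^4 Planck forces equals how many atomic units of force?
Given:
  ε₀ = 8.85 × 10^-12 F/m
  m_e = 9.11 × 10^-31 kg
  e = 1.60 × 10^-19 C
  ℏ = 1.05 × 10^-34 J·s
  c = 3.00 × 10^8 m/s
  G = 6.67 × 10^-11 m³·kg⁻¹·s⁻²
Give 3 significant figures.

Planck force: F_P = c⁴/G = 1.21 × 10^44 N
atomic unit of force: F_au = E_h/a₀ = m_e²e⁶/((4πε₀)³ℏ⁴) = 8.33 × 10^-8 N
4.05 × 10^4 × 1.21 × 10^44 / 8.33 × 10^-8 = 5.91 × 10^55

5.91 × 10^55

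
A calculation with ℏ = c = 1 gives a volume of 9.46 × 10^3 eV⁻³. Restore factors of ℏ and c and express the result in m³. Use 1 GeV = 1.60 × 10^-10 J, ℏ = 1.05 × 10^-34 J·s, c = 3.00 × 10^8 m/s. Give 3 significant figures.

Volume is [L]³ = [E]⁻³·(ℏc)³.
1 GeV⁻³ → (ℏc)³ × (1 GeV in J)⁻³ = 7.63 × 10^-48 m³.
Convert the energy scale: 9.46 × 10^3 eV⁻³ = 9.46 × 10^30 GeV⁻³.
Result: 9.46 × 10^30 × 7.63 × 10^-48 = 7.22 × 10^-17 m³.

7.22 × 10^-17 m³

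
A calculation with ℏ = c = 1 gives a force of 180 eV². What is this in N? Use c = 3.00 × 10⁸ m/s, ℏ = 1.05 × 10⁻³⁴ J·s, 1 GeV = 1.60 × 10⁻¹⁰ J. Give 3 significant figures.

1.46 × 10⁻¹⁰ N

Force is [E]/[L] = [E]²/(ℏc); restore (ℏc)⁻¹.
1 GeV² → 1/(ℏc) × (1 GeV in J)² = 8.13 × 10⁵ N.
Convert the energy scale: 180 eV² = 1.80 × 10⁻¹⁶ GeV².
Result: 1.80 × 10⁻¹⁶ × 8.13 × 10⁵ = 1.46 × 10⁻¹⁰ N.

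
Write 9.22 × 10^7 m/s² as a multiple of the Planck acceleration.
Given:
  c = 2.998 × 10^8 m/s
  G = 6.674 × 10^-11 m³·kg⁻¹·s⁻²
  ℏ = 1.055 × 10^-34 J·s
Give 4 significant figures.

1.658 × 10^-44

Planck acceleration: a_P = √(c⁷/(ℏG)) = 5.560 × 10^51 m/s².
9.22 × 10^7 / 5.560 × 10^51 = 1.658 × 10^-44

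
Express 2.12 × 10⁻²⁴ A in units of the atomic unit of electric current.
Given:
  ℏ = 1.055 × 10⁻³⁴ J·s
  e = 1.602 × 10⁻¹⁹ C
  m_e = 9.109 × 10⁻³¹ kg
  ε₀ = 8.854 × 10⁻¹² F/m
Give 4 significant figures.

3.206 × 10⁻²²

atomic unit of electric current: I_au = e E_h/ℏ = m_e e⁵/((4πε₀)²ℏ³) = 6.612 × 10⁻³ A.
2.12 × 10⁻²⁴ / 6.612 × 10⁻³ = 3.206 × 10⁻²²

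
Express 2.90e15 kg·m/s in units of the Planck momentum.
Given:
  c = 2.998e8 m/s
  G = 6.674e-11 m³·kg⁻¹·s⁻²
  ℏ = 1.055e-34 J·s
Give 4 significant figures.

4.443e14

Planck momentum: p_P = √(ℏc³/G) = 6.527 kg·m/s.
2.90e15 / 6.527 = 4.443e14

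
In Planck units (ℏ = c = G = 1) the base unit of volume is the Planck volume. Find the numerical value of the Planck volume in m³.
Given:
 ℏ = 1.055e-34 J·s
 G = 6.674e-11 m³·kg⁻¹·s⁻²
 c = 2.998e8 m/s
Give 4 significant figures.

V_P = (ℏG/c³)^(3/2)
  = √(1.784e-209)
  = 4.224e-105 m³

4.224e-105 m³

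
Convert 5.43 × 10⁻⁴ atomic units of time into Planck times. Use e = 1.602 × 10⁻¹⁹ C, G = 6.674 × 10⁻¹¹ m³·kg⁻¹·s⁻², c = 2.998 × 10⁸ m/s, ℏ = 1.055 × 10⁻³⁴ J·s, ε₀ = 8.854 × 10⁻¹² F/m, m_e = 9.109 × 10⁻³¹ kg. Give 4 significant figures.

2.440 × 10²³

atomic unit of time: τ_au = (4πε₀)²ℏ³/(m_e e⁴) = 2.423 × 10⁻¹⁷ s
Planck time: t_P = √(ℏG/c⁵) = 5.392 × 10⁻⁴⁴ s
5.43 × 10⁻⁴ × 2.423 × 10⁻¹⁷ / 5.392 × 10⁻⁴⁴ = 2.440 × 10²³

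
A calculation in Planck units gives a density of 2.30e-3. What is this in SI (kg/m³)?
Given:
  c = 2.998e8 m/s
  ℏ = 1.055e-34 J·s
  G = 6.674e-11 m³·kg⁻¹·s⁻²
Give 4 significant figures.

1.185e94 kg/m³

One Planck density: ρ_P = c⁵/(ℏG²) = 5.154e96 kg/m³.
2.30e-3 × 5.154e96 kg/m³ = 1.185e94 kg/m³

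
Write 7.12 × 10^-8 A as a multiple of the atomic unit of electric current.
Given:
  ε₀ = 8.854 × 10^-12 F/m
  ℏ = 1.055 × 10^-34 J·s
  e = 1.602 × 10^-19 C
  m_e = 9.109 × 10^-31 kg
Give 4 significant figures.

atomic unit of electric current: I_au = e E_h/ℏ = m_e e⁵/((4πε₀)²ℏ³) = 6.612 × 10^-3 A.
7.12 × 10^-8 / 6.612 × 10^-3 = 1.077 × 10^-5

1.077 × 10^-5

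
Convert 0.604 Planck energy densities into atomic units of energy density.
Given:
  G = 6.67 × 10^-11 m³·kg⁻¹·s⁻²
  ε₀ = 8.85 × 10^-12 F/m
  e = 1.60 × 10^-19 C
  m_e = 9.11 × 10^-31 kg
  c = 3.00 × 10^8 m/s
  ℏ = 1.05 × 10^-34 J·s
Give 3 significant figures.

9.39 × 10^99

Planck energy density: u_P = c⁷/(ℏG²) = 4.68 × 10^113 J/m³
atomic unit of energy density: u_au = E_h/a₀³ = m_e⁴e¹⁰/((4πε₀)⁵ℏ⁸) = 3.01 × 10^13 J/m³
0.604 × 4.68 × 10^113 / 3.01 × 10^13 = 9.39 × 10^99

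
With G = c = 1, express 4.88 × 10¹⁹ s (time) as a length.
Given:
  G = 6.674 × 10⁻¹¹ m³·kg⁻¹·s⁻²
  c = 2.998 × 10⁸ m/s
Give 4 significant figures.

Time → length via c.
4.88 × 10¹⁹ s × (c) = 1.463 × 10²⁸ m

1.463 × 10²⁸ m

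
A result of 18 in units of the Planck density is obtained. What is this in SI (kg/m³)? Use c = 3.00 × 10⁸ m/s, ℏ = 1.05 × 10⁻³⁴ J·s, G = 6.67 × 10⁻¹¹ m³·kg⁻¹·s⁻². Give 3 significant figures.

One Planck density: ρ_P = c⁵/(ℏG²) = 5.20 × 10⁹⁶ kg/m³.
18 × 5.20 × 10⁹⁶ kg/m³ = 9.36 × 10⁹⁷ kg/m³

9.36 × 10⁹⁷ kg/m³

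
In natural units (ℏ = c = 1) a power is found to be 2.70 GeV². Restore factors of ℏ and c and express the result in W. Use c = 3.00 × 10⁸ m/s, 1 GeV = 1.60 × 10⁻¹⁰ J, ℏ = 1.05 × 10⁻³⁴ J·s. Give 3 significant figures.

Power is [E]/[T] = [E]²/ℏ.
1 GeV² → 1/ℏ × (1 GeV in J)² = 2.44 × 10¹⁴ W.
Result: 2.70 × 2.44 × 10¹⁴ = 6.58 × 10¹⁴ W.

6.58 × 10¹⁴ W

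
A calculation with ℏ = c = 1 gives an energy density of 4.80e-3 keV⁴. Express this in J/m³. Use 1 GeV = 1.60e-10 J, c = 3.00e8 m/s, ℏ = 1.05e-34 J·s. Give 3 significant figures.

[E]/[L]³ = [E]⁴/(ℏc)³; restore (ℏc)⁻³.
1 GeV⁴ → 1/(ℏc)³ × (1 GeV in J)⁴ = 2.10e37 J/m³.
Convert the energy scale: 4.80e-3 keV⁴ = 4.80e-27 GeV⁴.
Result: 4.80e-27 × 2.10e37 = 1.01e11 J/m³.

1.01e11 J/m³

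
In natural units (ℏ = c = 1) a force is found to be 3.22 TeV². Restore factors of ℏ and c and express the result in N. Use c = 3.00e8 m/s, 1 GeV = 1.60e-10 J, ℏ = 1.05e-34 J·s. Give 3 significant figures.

Force is [E]/[L] = [E]²/(ℏc); restore (ℏc)⁻¹.
1 GeV² → 1/(ℏc) × (1 GeV in J)² = 8.13e5 N.
Convert the energy scale: 3.22 TeV² = 3.22e6 GeV².
Result: 3.22e6 × 8.13e5 = 2.62e12 N.

2.62e12 N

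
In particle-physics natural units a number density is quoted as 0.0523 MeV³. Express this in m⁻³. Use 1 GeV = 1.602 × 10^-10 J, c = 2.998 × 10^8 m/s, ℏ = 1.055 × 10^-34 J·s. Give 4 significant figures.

Number density is [L]⁻³ = [E]³/(ℏc)³.
1 GeV³ → 1/(ℏc)³ × (1 GeV in J)³ = 1.299 × 10^47 m⁻³.
Convert the energy scale: 0.0523 MeV³ = 5.23 × 10^-11 GeV³.
Result: 5.23 × 10^-11 × 1.299 × 10^47 = 6.796 × 10^36 m⁻³.

6.796 × 10^36 m⁻³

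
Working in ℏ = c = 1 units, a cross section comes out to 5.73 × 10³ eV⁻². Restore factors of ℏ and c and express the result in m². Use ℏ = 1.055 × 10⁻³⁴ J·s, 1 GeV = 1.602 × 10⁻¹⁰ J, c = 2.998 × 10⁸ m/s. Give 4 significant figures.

Area is [L]² = [E]⁻²·(ℏc)²; restore (ℏc)².
1 GeV⁻² → (ℏc)² × (1 GeV in J)⁻² = 3.898 × 10⁻³² m².
Convert the energy scale: 5.73 × 10³ eV⁻² = 5.73 × 10²¹ GeV⁻².
Result: 5.73 × 10²¹ × 3.898 × 10⁻³² = 2.234 × 10⁻¹⁰ m².

2.234 × 10⁻¹⁰ m²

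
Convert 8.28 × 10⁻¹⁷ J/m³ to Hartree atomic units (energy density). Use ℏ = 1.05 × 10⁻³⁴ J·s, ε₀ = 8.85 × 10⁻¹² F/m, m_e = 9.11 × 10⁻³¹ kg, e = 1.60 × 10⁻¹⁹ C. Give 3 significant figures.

atomic unit of energy density: u_au = E_h/a₀³ = m_e⁴e¹⁰/((4πε₀)⁵ℏ⁸) = 3.01 × 10¹³ J/m³.
8.28 × 10⁻¹⁷ / 3.01 × 10¹³ = 2.75 × 10⁻³⁰

2.75 × 10⁻³⁰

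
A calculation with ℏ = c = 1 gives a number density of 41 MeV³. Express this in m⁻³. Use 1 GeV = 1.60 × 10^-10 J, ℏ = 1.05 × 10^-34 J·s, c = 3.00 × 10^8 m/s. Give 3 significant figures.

5.37 × 10^39 m⁻³

Number density is [L]⁻³ = [E]³/(ℏc)³.
1 GeV³ → 1/(ℏc)³ × (1 GeV in J)³ = 1.31 × 10^47 m⁻³.
Convert the energy scale: 41 MeV³ = 4.10 × 10^-8 GeV³.
Result: 4.10 × 10^-8 × 1.31 × 10^47 = 5.37 × 10^39 m⁻³.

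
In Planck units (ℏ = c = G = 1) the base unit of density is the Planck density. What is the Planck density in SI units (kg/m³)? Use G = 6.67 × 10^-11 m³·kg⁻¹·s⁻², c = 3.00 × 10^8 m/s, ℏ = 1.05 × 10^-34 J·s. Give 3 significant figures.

5.20 × 10^96 kg/m³

ρ_P = c⁵/(ℏG²)
  = 2.43 × 10^42 / 4.67 × 10^-55
  = 5.20 × 10^96 kg/m³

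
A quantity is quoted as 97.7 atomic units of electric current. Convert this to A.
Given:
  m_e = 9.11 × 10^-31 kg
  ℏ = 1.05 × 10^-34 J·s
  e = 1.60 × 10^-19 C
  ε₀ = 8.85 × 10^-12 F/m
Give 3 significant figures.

0.652 A

One atomic unit of electric current: I_au = e E_h/ℏ = m_e e⁵/((4πε₀)²ℏ³) = 6.67 × 10^-3 A.
97.7 × 6.67 × 10^-3 A = 0.652 A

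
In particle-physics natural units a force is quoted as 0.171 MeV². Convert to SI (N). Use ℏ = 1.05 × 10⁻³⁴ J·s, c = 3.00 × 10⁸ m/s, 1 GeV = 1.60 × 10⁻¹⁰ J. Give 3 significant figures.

0.139 N

Force is [E]/[L] = [E]²/(ℏc); restore (ℏc)⁻¹.
1 GeV² → 1/(ℏc) × (1 GeV in J)² = 8.13 × 10⁵ N.
Convert the energy scale: 0.171 MeV² = 1.71 × 10⁻⁷ GeV².
Result: 1.71 × 10⁻⁷ × 8.13 × 10⁵ = 0.139 N.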